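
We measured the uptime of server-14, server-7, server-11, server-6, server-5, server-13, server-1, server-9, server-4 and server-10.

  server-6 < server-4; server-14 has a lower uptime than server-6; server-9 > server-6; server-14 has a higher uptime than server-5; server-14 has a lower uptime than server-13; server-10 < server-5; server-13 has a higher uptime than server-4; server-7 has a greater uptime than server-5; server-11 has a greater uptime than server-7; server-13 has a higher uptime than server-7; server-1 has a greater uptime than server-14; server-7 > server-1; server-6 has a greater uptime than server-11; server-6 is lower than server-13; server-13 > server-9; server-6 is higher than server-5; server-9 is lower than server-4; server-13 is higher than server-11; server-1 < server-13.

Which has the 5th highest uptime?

server-11

Piecing the relations together gives one ordering: server-10 < server-5 < server-14 < server-1 < server-7 < server-11 < server-6 < server-9 < server-4 < server-13.
Counting 5 from the largest end gives server-11.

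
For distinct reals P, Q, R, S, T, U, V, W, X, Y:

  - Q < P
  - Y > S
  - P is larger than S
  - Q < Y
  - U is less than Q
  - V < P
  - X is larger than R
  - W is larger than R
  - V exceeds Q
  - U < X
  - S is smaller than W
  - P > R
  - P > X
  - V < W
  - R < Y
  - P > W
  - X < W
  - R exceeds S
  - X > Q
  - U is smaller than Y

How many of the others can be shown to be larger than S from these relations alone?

From S the given relations immediately reach R, Y, W, P.
From those, X — 5 in total.
Nothing else is reachable above S; 5 in all.

5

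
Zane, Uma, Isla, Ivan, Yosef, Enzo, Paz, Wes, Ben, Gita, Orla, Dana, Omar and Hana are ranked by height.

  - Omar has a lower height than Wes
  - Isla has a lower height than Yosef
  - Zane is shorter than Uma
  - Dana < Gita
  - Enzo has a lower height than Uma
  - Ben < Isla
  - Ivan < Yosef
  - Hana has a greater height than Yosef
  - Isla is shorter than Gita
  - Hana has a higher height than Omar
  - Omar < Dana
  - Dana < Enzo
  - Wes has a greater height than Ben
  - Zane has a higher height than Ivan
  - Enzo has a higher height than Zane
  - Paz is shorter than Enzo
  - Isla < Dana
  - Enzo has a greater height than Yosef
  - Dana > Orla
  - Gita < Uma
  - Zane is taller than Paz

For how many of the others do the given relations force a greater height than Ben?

From Ben the given relations immediately reach Isla, Wes.
From those, Dana, Gita, Yosef — 5 in total.
From those, Enzo, Uma, Hana — 8 in total.
Nothing else is reachable above Ben; 8 in all.

8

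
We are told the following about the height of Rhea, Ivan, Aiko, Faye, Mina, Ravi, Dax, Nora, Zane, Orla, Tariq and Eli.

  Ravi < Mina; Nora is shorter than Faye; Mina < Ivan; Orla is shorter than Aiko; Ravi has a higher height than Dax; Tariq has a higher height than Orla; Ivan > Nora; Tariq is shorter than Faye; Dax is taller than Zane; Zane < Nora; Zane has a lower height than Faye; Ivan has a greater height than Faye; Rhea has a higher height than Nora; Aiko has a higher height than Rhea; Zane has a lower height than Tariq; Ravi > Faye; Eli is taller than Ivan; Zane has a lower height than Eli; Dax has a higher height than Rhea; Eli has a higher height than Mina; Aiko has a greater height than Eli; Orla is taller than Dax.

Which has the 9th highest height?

Chaining the given pairs: Zane < Nora < Rhea < Dax < Orla < Tariq < Faye < Ravi < Mina < Ivan < Eli < Aiko.
The 9th largest is Dax.

Dax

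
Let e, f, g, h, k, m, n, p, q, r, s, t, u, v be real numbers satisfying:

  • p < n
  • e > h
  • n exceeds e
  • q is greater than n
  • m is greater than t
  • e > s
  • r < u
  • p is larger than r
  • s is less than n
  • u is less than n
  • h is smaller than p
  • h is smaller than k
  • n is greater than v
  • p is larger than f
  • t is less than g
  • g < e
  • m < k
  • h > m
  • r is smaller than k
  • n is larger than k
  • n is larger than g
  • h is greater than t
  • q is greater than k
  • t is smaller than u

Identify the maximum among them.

q

r is not greatest since r < u; t is not greatest since t < m; u is not greatest since u < n; m is not greatest since m < h; h is not greatest since h < p; g is not greatest since g < e; f is not greatest since f < p; k is not greatest since k < q; s is not greatest since s < n; v is not greatest since v < n; e is not greatest since e < n; p is not greatest since p < n; n is not greatest since n < q.
Only q has nothing above it, so q is the maximum.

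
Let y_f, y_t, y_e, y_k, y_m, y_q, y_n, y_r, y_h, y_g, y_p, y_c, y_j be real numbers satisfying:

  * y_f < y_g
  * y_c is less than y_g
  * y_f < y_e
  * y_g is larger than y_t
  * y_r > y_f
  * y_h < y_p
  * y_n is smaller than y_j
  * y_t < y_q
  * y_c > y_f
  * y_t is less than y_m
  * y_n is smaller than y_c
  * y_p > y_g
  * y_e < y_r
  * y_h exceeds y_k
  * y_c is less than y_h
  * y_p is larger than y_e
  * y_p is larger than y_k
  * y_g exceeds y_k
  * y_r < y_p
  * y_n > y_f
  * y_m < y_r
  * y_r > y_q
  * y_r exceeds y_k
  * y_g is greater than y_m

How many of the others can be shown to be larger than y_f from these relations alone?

8

Directly above y_f: y_e, y_n, y_c, y_r, y_g.
One step further: y_j, y_h, y_p (8 so far).
Nothing else is reachable above y_f; 8 in all.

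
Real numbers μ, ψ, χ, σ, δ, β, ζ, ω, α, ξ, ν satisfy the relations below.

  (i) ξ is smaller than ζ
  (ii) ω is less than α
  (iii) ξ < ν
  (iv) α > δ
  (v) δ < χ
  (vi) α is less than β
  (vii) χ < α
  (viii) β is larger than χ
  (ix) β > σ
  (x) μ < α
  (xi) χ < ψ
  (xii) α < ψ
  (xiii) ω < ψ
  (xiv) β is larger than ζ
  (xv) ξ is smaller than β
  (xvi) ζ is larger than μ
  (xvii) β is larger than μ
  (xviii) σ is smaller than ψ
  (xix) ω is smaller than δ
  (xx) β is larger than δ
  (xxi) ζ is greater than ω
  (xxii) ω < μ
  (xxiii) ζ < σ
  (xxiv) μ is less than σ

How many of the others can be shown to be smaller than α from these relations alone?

Directly below α: ω, μ, δ, χ.
Nothing else is reachable below α; 4 in all.

4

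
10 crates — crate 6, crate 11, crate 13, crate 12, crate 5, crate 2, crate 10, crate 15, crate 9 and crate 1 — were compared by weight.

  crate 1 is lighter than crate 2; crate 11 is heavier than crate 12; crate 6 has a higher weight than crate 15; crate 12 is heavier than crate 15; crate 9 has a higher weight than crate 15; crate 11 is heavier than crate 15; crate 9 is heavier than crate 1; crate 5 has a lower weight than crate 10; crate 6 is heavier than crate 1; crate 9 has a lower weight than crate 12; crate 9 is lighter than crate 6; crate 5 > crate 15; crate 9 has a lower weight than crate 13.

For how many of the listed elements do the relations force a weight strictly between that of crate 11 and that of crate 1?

The relations place crate 1 below crate 11. An element lies strictly between them when it is forced above crate 1 and also forced below crate 11.
Above crate 1: {crate 9, crate 13, crate 12, crate 6, crate 2}. Below crate 11: {crate 15, crate 9, crate 12}.
Intersection: {crate 9, crate 12} — 2.

2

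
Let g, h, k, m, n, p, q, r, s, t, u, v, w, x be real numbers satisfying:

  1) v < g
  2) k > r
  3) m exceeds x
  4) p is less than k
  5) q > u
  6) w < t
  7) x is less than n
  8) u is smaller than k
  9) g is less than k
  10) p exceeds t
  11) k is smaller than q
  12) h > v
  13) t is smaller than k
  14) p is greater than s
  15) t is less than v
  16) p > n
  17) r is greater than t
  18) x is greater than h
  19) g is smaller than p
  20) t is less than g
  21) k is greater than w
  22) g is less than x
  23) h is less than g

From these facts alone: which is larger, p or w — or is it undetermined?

Link the given pairs in sequence: w < t; t < v; v < h; h < g; g < x; x < n; n < p.
Together: w < t < v < h < g < x < n < p.
So p is larger.

p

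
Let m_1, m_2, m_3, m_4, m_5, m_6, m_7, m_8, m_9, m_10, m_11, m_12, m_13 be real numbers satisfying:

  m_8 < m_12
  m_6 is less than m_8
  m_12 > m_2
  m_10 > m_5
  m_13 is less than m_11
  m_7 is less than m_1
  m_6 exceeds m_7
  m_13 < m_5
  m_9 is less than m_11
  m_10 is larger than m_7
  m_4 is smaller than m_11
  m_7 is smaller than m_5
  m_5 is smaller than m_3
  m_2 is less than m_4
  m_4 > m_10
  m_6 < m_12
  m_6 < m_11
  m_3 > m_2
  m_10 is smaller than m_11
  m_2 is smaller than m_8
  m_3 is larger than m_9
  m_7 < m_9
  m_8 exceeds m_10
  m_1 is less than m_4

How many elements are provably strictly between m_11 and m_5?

The relations place m_5 below m_11. An element lies strictly between them when it is forced above m_5 and also forced below m_11.
Above m_5: {m_10, m_8, m_4, m_3, m_12}. Below m_11: {m_13, m_7, m_9, m_10, m_1, m_2, m_6, m_4}.
Intersection: {m_10, m_4} — 2.

2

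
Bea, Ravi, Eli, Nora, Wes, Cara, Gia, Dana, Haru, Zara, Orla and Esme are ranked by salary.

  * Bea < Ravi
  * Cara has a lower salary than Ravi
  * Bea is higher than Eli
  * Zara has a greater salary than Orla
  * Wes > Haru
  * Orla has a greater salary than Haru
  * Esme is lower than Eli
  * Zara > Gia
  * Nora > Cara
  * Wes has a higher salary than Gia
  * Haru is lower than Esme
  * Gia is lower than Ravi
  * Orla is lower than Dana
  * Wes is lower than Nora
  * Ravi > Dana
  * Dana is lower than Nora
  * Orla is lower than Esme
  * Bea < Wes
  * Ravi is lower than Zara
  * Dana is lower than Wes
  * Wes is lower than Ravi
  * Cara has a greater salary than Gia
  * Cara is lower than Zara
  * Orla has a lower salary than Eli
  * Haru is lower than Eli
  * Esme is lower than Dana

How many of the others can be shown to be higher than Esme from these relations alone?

From Esme the given relations immediately reach Eli, Dana.
From those, Bea, Wes, Ravi, Nora — 6 in total.
From those, Zara — 7 in total.
No other element is forced above Esme by the given relations, so the count is 7.

7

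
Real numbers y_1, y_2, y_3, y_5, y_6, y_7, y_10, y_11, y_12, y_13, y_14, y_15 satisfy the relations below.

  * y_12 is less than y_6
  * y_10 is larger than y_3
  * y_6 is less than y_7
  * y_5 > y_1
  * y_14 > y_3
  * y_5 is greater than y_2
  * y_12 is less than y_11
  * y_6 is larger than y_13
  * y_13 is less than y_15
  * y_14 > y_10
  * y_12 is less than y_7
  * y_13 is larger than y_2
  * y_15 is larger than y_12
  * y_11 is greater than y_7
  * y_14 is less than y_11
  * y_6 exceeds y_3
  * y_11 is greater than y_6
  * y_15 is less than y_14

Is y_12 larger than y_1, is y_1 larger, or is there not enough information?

undetermined

Following every chain through y_12: above y_12 we get y_15, y_6, y_14, y_7, y_11.
y_1 is not reached, and no chain runs the other way from y_1 to y_12.
So the given relations leave the order of y_12 and y_1 undetermined.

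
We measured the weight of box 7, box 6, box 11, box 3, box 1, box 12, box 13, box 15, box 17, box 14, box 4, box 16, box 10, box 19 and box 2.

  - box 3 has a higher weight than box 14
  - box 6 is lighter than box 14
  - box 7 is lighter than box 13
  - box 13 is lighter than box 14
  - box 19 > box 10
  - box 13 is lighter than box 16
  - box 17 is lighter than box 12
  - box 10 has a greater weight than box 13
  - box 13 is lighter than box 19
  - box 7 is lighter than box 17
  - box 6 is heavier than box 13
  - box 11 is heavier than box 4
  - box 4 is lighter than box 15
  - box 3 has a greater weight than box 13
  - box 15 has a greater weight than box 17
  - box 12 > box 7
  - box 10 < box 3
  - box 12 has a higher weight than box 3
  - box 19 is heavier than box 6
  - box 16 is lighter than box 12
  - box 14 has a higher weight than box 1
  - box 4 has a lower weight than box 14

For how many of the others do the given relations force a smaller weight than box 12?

10

Directly below box 12: box 7, box 16, box 17, box 3.
One step further: box 13, box 10, box 14 (7 so far).
One step further: box 1, box 6, box 4 (10 so far).
Nothing else is reachable below box 12; 10 in all.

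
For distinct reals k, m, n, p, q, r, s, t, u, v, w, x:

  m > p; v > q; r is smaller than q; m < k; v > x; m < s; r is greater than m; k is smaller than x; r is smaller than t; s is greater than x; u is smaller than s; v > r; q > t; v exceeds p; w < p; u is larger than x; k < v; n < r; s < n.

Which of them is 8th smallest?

n

Piecing the relations together gives one ordering: w < p < m < k < x < u < s < n < r < t < q < v.
The 8th smallest is n.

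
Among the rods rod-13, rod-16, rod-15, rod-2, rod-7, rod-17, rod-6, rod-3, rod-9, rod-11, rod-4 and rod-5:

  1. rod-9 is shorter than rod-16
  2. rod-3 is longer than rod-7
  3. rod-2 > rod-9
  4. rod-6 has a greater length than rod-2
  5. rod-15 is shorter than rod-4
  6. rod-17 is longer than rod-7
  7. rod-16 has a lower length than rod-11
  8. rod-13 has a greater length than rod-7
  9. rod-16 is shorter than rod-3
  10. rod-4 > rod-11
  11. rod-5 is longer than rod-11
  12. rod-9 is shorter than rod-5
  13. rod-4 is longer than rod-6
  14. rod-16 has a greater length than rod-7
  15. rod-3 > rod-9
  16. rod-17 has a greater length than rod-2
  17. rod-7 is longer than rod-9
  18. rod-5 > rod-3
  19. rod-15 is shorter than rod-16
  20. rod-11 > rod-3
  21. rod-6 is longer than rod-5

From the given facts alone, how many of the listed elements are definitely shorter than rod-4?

9

The elements the relations force below rod-4 are rod-9, rod-7, rod-15, rod-16, rod-2, rod-3, rod-11, rod-5, rod-6 — no chain reaches any other.
That is 9.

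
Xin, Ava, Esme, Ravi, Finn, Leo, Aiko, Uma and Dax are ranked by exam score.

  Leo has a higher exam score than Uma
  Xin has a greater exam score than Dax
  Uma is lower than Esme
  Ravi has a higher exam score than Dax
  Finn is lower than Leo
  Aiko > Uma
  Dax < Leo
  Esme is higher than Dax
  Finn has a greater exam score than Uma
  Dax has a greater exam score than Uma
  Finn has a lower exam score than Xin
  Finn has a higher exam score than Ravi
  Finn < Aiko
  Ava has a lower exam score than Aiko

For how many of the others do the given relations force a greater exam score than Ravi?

Directly above Ravi: Finn.
One step further: Aiko, Leo, Xin (4 so far).
No other element is forced above Ravi by the given relations, so the count is 4.

4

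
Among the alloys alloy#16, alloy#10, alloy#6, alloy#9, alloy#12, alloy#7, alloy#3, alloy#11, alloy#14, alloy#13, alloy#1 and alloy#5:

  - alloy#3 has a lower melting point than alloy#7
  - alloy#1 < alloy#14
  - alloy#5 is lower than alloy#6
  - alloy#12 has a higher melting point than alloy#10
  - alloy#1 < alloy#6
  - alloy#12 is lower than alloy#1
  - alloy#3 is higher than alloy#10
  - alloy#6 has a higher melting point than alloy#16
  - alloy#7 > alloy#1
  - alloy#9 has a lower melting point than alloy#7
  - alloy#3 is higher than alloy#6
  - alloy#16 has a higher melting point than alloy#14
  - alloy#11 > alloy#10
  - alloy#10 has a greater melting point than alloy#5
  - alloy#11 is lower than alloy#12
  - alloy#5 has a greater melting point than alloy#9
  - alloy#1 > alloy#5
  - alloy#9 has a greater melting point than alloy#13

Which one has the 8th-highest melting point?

alloy#11

The consecutive relations fix a unique order: alloy#13 < alloy#9 < alloy#5 < alloy#10 < alloy#11 < alloy#12 < alloy#1 < alloy#14 < alloy#16 < alloy#6 < alloy#3 < alloy#7.
Counting 8 from the largest end gives alloy#11.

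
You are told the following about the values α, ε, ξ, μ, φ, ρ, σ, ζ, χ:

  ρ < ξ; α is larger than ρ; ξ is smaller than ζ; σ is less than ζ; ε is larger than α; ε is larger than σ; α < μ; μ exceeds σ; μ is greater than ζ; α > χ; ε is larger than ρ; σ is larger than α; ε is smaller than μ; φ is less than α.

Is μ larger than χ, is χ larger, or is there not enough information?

μ

The relevant relations are χ < α; α < σ; σ < ζ; ζ < μ.
Chaining these gives χ < α < σ < ζ < μ.
So μ is larger.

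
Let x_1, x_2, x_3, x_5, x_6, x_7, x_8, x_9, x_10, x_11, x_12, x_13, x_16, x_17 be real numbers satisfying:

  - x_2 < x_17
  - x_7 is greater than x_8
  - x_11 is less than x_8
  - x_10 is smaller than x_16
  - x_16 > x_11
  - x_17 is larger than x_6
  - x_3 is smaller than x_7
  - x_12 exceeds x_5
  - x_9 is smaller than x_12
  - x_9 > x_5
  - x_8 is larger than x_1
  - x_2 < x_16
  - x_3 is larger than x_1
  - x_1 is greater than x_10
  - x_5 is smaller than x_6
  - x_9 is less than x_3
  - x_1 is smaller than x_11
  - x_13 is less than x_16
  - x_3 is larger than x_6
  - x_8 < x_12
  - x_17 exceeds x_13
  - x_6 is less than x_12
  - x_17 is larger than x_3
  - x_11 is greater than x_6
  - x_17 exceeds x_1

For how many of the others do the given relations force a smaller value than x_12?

The elements the relations force below x_12 are x_5, x_10, x_6, x_1, x_11, x_9, x_8 — no chain reaches any other.
That is 7.

7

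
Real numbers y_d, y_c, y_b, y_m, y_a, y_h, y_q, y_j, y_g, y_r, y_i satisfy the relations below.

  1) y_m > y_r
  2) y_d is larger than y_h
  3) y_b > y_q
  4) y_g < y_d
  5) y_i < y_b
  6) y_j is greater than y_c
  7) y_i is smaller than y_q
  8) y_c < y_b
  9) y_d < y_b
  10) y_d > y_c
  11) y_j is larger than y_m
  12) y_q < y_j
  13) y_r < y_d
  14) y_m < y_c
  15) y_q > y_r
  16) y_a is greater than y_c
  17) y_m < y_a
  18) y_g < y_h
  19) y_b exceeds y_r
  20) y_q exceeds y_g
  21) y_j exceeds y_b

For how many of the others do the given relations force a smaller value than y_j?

Directly below y_j: y_m, y_c, y_q, y_b.
One step further: y_r, y_i, y_g, y_d (8 so far).
One step further: y_h (9 so far).
No other element is forced below y_j by the given relations, so the count is 9.

9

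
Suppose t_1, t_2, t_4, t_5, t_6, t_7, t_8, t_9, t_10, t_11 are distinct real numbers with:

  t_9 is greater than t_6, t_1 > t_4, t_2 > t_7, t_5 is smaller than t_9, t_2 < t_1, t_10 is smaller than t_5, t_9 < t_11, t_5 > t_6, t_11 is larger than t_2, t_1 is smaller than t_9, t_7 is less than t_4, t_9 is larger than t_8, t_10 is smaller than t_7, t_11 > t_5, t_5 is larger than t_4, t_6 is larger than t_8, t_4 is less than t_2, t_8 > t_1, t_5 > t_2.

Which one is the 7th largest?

Piecing the relations together gives one ordering: t_10 < t_7 < t_4 < t_2 < t_1 < t_8 < t_6 < t_5 < t_9 < t_11.
The 7th largest is t_2.

t_2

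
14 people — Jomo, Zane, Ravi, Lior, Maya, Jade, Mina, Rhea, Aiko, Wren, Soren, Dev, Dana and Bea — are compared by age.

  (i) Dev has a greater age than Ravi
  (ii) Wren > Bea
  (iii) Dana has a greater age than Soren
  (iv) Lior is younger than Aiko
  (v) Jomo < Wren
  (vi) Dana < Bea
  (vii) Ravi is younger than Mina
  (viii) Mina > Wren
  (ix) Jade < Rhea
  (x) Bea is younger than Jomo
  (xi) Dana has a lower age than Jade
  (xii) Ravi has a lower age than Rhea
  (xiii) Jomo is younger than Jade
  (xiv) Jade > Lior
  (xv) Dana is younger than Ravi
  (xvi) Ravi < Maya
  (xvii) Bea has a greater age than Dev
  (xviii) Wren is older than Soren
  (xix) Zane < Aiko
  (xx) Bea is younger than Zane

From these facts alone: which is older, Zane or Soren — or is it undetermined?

The relevant relations are Soren < Dana; Dana < Ravi; Ravi < Dev; Dev < Bea; Bea < Zane.
Together: Soren < Dana < Ravi < Dev < Bea < Zane.
So Zane is older.

Zane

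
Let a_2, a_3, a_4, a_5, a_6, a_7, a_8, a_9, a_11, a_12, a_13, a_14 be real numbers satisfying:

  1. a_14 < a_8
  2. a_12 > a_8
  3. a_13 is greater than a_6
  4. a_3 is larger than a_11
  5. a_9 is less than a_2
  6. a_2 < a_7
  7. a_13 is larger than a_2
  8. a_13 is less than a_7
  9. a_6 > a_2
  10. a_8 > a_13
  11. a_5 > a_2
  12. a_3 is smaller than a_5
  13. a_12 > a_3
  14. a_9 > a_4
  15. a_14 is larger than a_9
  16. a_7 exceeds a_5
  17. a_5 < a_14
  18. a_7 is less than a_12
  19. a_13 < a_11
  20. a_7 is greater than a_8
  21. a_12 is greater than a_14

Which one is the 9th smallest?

Piecing the relations together gives one ordering: a_4 < a_9 < a_2 < a_6 < a_13 < a_11 < a_3 < a_5 < a_14 < a_8 < a_7 < a_12.
Counting 9 from the smallest end gives a_14.

a_14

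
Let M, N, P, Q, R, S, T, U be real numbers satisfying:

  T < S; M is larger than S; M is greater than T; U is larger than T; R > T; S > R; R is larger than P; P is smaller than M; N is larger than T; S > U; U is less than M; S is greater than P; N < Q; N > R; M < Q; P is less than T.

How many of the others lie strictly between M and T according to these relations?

The relations place T below M. An element lies strictly between them when it is forced above T and also forced below M.
Above T: {U, R, S, N, Q}. Below M: {P, U, R, S}.
Intersection: {U, R, S} — 3.

3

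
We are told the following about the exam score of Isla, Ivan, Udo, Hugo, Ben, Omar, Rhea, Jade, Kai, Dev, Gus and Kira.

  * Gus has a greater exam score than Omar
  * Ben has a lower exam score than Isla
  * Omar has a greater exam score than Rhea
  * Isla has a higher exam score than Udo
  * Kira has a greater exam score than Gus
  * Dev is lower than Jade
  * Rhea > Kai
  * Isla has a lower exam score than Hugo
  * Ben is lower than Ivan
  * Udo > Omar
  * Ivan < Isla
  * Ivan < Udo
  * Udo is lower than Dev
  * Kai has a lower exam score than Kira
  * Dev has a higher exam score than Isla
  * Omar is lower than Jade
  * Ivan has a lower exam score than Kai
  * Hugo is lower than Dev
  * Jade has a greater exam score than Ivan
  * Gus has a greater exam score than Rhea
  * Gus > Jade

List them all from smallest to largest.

Nothing is placed below Ben, so it is least; from there Ben < Ivan; Ivan < Kai; Kai < Rhea; Rhea < Omar; Omar < Udo; Udo < Isla; Isla < Hugo; Hugo < Dev; Dev < Jade; Jade < Gus; Gus < Kira, each given directly.

Ben < Ivan < Kai < Rhea < Omar < Udo < Isla < Hugo < Dev < Jade < Gus < Kira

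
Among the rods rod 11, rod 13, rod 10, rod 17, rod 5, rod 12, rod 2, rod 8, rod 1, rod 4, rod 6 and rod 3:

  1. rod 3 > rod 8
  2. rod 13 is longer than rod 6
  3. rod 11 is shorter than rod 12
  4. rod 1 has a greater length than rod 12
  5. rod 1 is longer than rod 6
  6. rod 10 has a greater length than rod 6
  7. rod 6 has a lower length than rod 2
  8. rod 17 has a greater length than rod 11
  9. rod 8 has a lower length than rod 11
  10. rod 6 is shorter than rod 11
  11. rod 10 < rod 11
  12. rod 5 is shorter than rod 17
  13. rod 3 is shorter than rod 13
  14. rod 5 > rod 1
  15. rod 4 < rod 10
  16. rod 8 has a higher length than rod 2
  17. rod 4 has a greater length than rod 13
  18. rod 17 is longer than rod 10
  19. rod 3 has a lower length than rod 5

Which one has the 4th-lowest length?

rod 3

Piecing the relations together gives one ordering: rod 6 < rod 2 < rod 8 < rod 3 < rod 13 < rod 4 < rod 10 < rod 11 < rod 12 < rod 1 < rod 5 < rod 17.
The 4th smallest is rod 3.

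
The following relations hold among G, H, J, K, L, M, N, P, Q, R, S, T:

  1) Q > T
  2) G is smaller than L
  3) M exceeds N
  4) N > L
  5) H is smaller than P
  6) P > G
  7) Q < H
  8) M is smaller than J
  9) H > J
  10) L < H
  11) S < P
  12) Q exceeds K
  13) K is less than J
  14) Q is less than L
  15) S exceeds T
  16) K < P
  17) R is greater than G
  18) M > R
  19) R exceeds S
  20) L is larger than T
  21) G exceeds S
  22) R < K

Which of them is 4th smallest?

R

Chaining the given pairs: T < S < G < R < K < Q < L < N < M < J < H < P.
The 4th smallest is R.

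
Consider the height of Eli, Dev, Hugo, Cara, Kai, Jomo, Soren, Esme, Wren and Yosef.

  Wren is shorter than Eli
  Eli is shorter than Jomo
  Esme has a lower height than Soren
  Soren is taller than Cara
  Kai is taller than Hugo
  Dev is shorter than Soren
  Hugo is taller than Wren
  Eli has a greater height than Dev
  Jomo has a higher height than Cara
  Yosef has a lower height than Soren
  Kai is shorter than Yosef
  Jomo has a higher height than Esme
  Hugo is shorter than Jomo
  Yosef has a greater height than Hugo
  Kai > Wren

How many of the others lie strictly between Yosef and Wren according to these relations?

Chaining upward from Wren reaches: Eli, Hugo, Kai, Jomo, Soren.
Chaining downward from Yosef reaches: Hugo, Kai.
Strictly between Wren and Yosef are those in both lists: Hugo, Kai — 2 elements.

2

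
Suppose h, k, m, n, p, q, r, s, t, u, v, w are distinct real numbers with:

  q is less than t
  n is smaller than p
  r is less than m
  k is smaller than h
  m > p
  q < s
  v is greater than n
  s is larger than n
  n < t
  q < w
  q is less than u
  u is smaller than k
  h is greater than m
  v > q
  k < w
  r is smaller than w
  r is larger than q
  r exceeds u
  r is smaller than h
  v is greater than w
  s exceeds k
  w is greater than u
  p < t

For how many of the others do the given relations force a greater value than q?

9

The elements the relations force above q are u, k, r, m, t, h, w, v, s — no chain reaches any other.
That is 9.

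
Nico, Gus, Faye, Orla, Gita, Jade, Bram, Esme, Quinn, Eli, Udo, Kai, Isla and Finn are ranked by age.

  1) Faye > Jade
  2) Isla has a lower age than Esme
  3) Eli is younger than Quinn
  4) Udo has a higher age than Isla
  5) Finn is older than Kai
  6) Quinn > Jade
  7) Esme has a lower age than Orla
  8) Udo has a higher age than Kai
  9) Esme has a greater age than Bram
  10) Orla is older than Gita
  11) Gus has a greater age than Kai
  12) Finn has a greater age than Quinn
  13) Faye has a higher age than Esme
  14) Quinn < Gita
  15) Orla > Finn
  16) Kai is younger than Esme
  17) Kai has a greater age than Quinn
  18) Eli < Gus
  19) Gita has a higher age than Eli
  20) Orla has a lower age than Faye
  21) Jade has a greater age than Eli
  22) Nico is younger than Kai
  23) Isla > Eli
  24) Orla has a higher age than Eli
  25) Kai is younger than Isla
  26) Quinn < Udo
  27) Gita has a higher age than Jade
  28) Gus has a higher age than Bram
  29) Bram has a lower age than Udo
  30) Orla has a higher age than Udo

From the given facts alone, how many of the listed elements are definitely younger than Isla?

Directly below Isla: Eli, Kai.
One step further: Quinn, Nico (4 so far).
One step further: Jade (5 so far).
Nothing else is reachable below Isla; 5 in all.

5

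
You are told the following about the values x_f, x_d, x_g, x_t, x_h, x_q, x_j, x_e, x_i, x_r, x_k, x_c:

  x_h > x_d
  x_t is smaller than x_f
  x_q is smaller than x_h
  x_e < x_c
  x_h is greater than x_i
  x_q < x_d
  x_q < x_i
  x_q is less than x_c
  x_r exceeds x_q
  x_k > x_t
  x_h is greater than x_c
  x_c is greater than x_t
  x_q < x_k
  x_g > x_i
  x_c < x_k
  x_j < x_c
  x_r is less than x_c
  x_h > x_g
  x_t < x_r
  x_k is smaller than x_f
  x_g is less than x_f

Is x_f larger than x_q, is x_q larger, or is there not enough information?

x_q < x_r and x_r < x_c give x_q < x_c.
Then x_c < x_k extends the chain to x_k.
Then x_k < x_f extends the chain to x_f.
So x_f is larger.

x_f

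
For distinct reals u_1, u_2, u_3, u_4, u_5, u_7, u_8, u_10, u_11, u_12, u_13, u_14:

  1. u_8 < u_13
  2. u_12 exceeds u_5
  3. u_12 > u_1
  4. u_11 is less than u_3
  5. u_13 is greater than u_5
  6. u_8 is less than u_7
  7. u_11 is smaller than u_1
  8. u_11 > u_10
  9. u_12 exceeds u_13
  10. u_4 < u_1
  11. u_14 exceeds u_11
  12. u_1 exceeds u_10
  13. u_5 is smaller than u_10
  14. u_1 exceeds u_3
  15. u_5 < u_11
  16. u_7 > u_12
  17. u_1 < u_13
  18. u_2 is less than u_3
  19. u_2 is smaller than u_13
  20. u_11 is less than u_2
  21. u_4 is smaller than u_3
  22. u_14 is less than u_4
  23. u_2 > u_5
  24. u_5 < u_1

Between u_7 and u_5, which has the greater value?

u_5 < u_10 and u_10 < u_11 give u_5 < u_11.
With u_11 < u_14: u_5 < u_10 < u_11 < u_14.
Then u_14 < u_4 extends the chain to u_4.
With u_4 < u_1: u_5 < u_10 < u_11 < u_14 < u_4 < u_1.
With u_1 < u_13: u_5 < u_10 < u_11 < u_14 < u_4 < u_1 < u_13.
Then u_13 < u_12 extends the chain to u_12.
With u_12 < u_7: u_5 < u_10 < u_11 < u_14 < u_4 < u_1 < u_13 < u_12 < u_7.
So u_5 < u_7; u_7 is the larger of the two.

u_7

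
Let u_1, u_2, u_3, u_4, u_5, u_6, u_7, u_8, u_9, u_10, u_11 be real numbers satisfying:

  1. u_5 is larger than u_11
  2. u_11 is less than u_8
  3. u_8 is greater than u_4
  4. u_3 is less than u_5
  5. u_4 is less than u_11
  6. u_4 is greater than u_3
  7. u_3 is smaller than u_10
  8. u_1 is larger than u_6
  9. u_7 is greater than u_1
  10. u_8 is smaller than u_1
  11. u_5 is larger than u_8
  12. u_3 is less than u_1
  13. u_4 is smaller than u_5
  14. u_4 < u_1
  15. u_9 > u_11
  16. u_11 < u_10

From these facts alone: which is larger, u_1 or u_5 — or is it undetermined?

undetermined

Following every chain through u_1: above u_1 we get u_7; below u_1 we get u_3, u_4, u_11, u_6, u_8.
u_5 is not reached, and no chain runs the other way from u_5 to u_1.
So the given relations leave the order of u_1 and u_5 undetermined.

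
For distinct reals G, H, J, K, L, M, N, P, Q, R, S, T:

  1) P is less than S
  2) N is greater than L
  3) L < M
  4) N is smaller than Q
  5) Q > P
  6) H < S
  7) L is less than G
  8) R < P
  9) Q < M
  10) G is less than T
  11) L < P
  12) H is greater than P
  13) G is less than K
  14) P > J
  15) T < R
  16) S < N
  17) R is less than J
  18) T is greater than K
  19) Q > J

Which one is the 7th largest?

J

The consecutive relations fix a unique order: L < G < K < T < R < J < P < H < S < N < Q < M.
The 7th largest is J.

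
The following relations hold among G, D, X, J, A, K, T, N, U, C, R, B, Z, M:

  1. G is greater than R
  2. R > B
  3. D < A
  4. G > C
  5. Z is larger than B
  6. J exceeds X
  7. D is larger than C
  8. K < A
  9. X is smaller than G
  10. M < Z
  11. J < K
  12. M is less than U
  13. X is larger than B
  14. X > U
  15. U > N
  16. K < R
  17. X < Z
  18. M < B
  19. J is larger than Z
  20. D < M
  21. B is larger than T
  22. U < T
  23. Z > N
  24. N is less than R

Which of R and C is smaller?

C

Chaining the given relations: C < D < M < U < T < B < X < Z < J < K < R.
So C < R; C is the smaller of the two.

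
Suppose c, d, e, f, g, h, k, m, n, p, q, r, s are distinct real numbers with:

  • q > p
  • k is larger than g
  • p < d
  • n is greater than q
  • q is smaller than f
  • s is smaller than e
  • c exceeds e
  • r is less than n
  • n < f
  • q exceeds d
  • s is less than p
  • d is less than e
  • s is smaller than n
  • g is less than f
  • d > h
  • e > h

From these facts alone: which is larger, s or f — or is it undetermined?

f

Chaining the given relations: s < p < d < q < n < f.
So f is larger.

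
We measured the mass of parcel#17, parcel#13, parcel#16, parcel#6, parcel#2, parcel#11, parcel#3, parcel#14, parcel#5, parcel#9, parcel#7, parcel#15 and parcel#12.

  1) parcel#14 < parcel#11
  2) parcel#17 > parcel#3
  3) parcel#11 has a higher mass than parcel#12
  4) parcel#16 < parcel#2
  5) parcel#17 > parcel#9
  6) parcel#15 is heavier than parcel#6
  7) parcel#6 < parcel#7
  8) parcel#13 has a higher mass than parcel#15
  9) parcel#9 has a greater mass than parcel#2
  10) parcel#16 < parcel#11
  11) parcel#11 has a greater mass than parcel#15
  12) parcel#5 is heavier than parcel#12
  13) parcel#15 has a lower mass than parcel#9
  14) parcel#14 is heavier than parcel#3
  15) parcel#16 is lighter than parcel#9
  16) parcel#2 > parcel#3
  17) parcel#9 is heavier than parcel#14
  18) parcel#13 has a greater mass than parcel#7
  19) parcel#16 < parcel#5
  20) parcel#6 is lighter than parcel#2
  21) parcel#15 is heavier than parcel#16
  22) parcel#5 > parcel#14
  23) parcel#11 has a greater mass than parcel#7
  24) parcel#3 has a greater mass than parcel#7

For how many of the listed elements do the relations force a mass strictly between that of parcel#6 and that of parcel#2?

2

Chaining upward from parcel#6 reaches: parcel#7, parcel#3, parcel#15, parcel#14, parcel#11, parcel#9, parcel#13, parcel#5, parcel#17.
Chaining downward from parcel#2 reaches: parcel#7, parcel#16, parcel#3.
Strictly between parcel#6 and parcel#2 are those in both lists: parcel#7, parcel#3 — 2 elements.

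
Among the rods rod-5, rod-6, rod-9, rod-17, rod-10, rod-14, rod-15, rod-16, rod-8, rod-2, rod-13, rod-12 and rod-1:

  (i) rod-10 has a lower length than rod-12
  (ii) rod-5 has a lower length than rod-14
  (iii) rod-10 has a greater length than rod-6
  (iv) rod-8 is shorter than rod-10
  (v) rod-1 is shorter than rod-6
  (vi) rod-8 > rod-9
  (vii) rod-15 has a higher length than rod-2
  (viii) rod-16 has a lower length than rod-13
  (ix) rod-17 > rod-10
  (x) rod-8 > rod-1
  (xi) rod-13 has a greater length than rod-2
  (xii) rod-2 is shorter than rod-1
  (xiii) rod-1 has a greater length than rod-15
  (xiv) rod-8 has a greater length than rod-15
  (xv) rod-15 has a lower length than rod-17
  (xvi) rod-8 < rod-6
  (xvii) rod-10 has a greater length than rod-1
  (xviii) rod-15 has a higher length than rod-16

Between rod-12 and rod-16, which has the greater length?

rod-12

rod-16 < rod-15 < rod-1 < rod-8 < rod-6 < rod-10 < rod-12, by transitivity through rod-15, rod-1, rod-8, rod-6, rod-10.
So rod-16 < rod-12; rod-12 is the longer of the two.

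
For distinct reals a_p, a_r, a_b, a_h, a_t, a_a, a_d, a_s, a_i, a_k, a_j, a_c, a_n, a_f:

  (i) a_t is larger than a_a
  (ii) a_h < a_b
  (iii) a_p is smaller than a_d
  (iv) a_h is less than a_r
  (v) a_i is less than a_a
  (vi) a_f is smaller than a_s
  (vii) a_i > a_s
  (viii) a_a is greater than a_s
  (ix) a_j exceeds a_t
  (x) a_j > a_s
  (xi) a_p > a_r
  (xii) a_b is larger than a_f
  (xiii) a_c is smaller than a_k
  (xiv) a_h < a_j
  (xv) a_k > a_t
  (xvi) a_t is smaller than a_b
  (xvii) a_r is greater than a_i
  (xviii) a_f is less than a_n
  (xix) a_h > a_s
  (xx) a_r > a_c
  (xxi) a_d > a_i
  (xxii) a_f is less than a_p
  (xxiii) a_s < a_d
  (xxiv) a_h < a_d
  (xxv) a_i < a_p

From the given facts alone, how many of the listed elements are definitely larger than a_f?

The elements the relations force above a_f are a_s, a_i, a_a, a_h, a_r, a_t, a_n, a_b, a_p, a_d, a_j, a_k — no chain reaches any other.
That is 12.

12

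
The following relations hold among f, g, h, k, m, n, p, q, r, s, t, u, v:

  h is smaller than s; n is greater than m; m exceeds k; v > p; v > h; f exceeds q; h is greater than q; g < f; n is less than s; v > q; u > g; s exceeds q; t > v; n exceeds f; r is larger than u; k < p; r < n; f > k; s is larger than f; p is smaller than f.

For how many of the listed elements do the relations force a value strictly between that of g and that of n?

3

The relations place g below n. An element lies strictly between them when it is forced above g and also forced below n.
Above g: {u, r, f, s}. Below n: {k, m, q, p, u, r, f}.
Intersection: {u, r, f} — 3.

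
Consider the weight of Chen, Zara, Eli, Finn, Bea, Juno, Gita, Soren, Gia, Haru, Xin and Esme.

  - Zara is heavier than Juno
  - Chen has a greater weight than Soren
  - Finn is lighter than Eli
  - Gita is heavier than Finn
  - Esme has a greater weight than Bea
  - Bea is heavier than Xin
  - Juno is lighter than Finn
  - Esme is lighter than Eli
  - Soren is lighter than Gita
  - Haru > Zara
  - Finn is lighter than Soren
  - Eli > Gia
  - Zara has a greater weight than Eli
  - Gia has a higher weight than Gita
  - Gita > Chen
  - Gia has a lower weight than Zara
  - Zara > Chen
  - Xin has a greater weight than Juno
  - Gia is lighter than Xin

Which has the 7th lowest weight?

Xin

The consecutive relations fix a unique order: Juno < Finn < Soren < Chen < Gita < Gia < Xin < Bea < Esme < Eli < Zara < Haru.
The 7th smallest is Xin.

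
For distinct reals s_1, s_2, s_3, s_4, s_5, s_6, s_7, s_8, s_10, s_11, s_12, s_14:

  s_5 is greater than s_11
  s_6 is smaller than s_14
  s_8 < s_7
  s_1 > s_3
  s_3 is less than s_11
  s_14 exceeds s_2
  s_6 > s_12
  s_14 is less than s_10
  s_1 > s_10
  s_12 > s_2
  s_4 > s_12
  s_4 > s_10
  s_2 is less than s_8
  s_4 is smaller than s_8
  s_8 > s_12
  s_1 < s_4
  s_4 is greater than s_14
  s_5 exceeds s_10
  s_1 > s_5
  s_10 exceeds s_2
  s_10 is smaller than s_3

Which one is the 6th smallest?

Piecing the relations together gives one ordering: s_2 < s_12 < s_6 < s_14 < s_10 < s_3 < s_11 < s_5 < s_1 < s_4 < s_8 < s_7.
Counting 6 from the smallest end gives s_3.

s_3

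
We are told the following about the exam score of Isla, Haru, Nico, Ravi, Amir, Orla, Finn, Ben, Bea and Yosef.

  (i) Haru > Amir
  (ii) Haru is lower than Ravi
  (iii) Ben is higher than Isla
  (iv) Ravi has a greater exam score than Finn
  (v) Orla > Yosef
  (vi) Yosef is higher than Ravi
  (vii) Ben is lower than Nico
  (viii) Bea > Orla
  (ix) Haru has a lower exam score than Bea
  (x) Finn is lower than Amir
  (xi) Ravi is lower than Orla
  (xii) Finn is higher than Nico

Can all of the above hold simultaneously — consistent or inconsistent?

consistent

Every relation is compatible with Isla < Ben < Nico < Finn < Amir < Haru < Ravi < Yosef < Orla < Bea; the set is consistent.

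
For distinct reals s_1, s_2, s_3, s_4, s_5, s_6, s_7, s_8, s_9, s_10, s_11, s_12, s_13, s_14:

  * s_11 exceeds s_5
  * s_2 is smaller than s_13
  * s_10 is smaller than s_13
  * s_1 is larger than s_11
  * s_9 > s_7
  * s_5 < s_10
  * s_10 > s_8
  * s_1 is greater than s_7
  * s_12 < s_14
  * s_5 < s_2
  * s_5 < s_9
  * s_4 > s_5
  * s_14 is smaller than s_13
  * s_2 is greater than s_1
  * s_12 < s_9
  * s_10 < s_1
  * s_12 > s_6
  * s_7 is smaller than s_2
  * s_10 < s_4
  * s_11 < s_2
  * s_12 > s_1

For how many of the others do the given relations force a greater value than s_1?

5

From s_1 the given relations immediately reach s_12, s_2.
From those, s_14, s_9, s_13 — 5 in total.
No other element is forced above s_1 by the given relations, so the count is 5.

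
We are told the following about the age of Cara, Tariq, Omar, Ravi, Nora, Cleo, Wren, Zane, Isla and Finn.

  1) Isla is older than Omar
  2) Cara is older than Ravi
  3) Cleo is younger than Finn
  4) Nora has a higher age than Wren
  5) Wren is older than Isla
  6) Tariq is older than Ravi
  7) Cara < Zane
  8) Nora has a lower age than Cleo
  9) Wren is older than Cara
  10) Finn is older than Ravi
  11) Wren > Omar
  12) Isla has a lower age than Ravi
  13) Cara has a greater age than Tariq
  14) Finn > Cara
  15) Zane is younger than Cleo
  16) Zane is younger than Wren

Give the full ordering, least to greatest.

Nothing is placed below Omar, so it is least; from there Omar < Isla; Isla < Ravi; Ravi < Tariq; Tariq < Cara; Cara < Zane; Zane < Wren; Wren < Nora; Nora < Cleo; Cleo < Finn, each given directly.

Omar < Isla < Ravi < Tariq < Cara < Zane < Wren < Nora < Cleo < Finn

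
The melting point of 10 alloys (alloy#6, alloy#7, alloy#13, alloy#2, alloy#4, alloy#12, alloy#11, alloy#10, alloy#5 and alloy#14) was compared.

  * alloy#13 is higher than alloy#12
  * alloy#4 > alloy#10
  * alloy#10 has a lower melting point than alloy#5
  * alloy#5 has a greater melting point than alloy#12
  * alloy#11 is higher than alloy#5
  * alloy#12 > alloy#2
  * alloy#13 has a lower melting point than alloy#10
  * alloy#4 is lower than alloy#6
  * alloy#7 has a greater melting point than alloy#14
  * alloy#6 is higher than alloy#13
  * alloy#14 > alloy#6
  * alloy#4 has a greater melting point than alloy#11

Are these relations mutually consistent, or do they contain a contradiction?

Every relation is compatible with alloy#2 < alloy#12 < alloy#13 < alloy#10 < alloy#5 < alloy#11 < alloy#4 < alloy#6 < alloy#14 < alloy#7; the set is consistent.

consistent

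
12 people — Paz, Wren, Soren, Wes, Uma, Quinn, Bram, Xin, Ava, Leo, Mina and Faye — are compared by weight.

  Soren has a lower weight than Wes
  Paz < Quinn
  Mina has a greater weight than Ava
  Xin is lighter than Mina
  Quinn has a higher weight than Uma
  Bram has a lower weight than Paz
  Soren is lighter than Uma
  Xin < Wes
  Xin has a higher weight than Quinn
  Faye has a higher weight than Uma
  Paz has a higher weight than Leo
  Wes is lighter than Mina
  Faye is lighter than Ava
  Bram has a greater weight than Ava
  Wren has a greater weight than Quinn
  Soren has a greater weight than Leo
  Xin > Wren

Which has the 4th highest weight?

Chaining the given pairs: Leo < Soren < Uma < Faye < Ava < Bram < Paz < Quinn < Wren < Xin < Wes < Mina.
The 4th largest is Wren.

Wren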